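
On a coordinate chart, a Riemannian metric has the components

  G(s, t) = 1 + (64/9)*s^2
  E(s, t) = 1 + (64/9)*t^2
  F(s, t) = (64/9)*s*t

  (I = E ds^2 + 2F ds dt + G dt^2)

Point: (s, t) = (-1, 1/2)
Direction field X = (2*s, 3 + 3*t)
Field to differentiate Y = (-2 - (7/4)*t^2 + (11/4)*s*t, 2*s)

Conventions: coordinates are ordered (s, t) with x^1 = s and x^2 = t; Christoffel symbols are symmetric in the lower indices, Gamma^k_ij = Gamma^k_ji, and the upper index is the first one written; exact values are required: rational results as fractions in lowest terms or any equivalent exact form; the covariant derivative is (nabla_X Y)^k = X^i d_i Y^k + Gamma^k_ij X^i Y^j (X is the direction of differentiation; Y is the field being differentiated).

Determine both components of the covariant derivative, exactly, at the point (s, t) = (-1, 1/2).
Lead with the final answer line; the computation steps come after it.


Answer: (nabla_X Y)^s = -2468/89, (nabla_X Y)^t = 486/89

E = 25/9, F = -32/9, G = 73/9 at the point
E_s = 0, E_t = 64/9, F_s = 32/9, F_t = -64/9, G_s = -128/9, G_t = 0
EG - F^2 = 89/9;  g^inv = (9/89) * [[73/9, 32/9], [32/9, 25/9]]
first-kind symbols [ij,l] = (1/2)(d_i g_jl + d_j g_il - d_l g_ij): [ss,s] = E_s/2 = 0, [ss,t] = F_s - E_t/2 = 0, [st,s] = E_t/2 = 32/9, [st,t] = G_s/2 = -64/9, [tt,s] = F_t - G_s/2 = 0, [tt,t] = G_t/2 = 0
Gamma^s_ij = (G*[ij,s] - F*[ij,t])/(EG - F^2), Gamma^t_ij = (E*[ij,t] - F*[ij,s])/(EG - F^2)
Gamma_sss = 0, Gamma_sst = 32/89, Gamma_stt = 0, Gamma_tss = 0, Gamma_tst = -64/89, Gamma_ttt = 0
X = (-2, 9/2), Y = (-61/16, -2) at the point


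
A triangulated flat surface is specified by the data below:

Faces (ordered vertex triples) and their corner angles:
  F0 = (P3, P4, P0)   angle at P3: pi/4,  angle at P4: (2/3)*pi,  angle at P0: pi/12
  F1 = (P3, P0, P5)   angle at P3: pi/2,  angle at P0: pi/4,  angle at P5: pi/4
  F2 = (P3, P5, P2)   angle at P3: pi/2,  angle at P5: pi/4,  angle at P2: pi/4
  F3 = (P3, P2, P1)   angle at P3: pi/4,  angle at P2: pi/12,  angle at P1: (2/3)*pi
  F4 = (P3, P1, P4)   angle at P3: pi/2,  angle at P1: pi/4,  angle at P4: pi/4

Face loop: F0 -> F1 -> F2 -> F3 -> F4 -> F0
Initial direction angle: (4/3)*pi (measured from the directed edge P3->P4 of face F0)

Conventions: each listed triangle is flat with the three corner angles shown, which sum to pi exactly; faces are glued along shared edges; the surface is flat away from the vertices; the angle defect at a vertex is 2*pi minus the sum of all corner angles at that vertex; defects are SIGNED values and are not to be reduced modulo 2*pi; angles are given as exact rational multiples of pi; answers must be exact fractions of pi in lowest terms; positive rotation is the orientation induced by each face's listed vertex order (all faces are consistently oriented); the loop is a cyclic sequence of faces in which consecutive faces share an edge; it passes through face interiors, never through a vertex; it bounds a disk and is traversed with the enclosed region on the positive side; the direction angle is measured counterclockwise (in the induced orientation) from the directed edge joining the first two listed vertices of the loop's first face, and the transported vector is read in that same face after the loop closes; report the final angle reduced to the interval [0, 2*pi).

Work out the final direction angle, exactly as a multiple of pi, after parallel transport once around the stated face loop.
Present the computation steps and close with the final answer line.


enclosed vertex P3: corner angles sum to 2*pi, defect = 2*pi - 2*pi = 0
transport around the loop rotates by the sum of enclosed defects; add to the initial angle mod 2*pi
final angle = (4/3)*pi + 0 = (4/3)*pi (mod 2*pi)

Answer: final direction angle = (4/3)*pi


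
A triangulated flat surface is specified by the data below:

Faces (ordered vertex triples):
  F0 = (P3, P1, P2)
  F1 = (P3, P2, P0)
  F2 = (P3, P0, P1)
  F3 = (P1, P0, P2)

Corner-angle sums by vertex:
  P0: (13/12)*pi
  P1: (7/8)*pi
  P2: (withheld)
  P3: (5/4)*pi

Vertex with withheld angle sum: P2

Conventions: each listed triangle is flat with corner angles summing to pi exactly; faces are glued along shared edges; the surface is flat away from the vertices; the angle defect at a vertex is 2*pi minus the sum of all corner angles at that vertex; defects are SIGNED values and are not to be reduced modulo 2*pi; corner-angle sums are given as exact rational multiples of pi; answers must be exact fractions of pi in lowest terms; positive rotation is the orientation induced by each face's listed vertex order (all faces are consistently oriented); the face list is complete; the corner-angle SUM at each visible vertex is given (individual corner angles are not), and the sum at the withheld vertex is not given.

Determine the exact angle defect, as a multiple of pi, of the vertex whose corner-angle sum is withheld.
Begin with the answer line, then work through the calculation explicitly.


Answer: defect(P2) = (29/24)*pi

V = 4, E = 6, F = 4; chi = V - E + F = 2
Gauss-Bonnet: total defect = 2*pi*chi = 4*pi; visible defects sum to (67/24)*pi


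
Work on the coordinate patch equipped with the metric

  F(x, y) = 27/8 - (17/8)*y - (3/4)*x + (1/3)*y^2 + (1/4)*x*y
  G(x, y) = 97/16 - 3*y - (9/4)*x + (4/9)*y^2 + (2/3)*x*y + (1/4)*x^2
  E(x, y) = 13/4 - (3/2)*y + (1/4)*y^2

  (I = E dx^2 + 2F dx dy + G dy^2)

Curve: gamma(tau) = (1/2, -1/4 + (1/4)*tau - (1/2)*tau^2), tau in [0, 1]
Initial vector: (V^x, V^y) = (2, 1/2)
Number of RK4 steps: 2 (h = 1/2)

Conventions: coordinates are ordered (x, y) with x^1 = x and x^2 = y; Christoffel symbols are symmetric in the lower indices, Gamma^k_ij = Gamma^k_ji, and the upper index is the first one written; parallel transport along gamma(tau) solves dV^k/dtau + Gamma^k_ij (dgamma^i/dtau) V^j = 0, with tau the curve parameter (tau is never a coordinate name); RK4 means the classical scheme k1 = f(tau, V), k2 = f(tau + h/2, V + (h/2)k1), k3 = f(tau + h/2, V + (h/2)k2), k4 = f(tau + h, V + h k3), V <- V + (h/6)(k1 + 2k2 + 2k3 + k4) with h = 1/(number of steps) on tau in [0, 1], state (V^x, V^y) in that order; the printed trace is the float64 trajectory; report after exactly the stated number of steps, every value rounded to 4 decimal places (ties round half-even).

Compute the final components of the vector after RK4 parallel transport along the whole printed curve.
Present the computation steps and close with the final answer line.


gamma'(tau) = (0, 1/4 - tau); f(tau, V)^k = -Gamma^k_ij(gamma(tau)) gamma'^i(tau) V^j; h = 1/2; intermediate values shown to 6 dp
curve data and Christoffel symbols at the stage parameters:
  tau = 0.000000: gamma = (0.500000, -0.250000), gamma' = (0.000000, 0.250000); Gamma_xxx = 0.000000, Gamma_xxy = -0.097480, Gamma_xyy = -0.129973, Gamma_yxx = 0.000000, Gamma_yxy = -0.129973, Gamma_yyy = -0.173297
  tau = 0.250000: gamma = (0.500000, -0.218750), gamma' = (0.000000, 0.000000); Gamma_xxx = 0.000000, Gamma_xxy = -0.098196, Gamma_xyy = -0.130928, Gamma_yxx = 0.000000, Gamma_yxy = -0.130928, Gamma_yyy = -0.174571
  tau = 0.500000: gamma = (0.500000, -0.250000), gamma' = (0.000000, -0.250000); Gamma_xxx = 0.000000, Gamma_xxy = -0.097480, Gamma_xyy = -0.129973, Gamma_yxx = 0.000000, Gamma_yxy = -0.129973, Gamma_yyy = -0.173297
  tau = 0.750000: gamma = (0.500000, -0.343750), gamma' = (0.000000, -0.500000); Gamma_xxx = 0.000000, Gamma_xxy = -0.095379, Gamma_xyy = -0.127172, Gamma_yxx = 0.000000, Gamma_yxy = -0.127172, Gamma_yyy = -0.169563
  tau = 1.000000: gamma = (0.500000, -0.500000), gamma' = (0.000000, -0.750000); Gamma_xxx = 0.000000, Gamma_xxy = -0.092038, Gamma_xyy = -0.122717, Gamma_yxx = 0.000000, Gamma_yxy = -0.122717, Gamma_yyy = -0.163623
step 0: V^x = 2.0000, V^y = 0.5000
step 1: k1 = (0.064986, 0.086649), k2 = (0.000000, 0.000000), k3 = (0.000000, 0.000000), k4 = (-0.064986, -0.086649); V <- V + (h/6)(k1 + 2k2 + 2k3 + k4): V^x = 2.0000, V^y = 0.5000
step 2: k1 = (-0.064986, -0.086649), k2 = (-0.125020, -0.166694), k3 = (-0.123032, -0.164043), k4 = (-0.172281, -0.229707); V <- V + (h/6)(k1 + 2k2 + 2k3 + k4): V^x = 1.9389, V^y = 0.4185

Answer: V^x = 1.9389, V^y = 0.4185


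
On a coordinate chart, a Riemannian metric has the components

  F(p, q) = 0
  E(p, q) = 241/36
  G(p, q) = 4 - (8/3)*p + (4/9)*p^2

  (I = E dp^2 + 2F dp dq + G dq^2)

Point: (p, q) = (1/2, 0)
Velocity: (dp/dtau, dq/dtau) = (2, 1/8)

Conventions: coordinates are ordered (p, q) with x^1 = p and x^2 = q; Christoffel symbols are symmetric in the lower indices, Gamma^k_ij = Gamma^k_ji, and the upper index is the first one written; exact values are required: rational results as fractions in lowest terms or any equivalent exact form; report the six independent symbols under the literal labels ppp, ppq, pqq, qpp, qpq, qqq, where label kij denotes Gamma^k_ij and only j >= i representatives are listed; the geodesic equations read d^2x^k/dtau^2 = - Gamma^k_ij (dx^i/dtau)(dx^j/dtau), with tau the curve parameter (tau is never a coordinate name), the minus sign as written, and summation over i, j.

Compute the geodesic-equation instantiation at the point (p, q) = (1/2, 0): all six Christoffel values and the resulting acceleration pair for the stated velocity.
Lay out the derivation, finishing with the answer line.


E = 241/36, F = 0, G = 25/9 at the point
E_p = 0, E_q = 0, F_p = 0, F_q = 0, G_p = -20/9, G_q = 0
EG - F^2 = 6025/324;  g^inv = (324/6025) * [[25/9, 0], [0, 241/36]]
first-kind symbols [ij,l] = (1/2)(d_i g_jl + d_j g_il - d_l g_ij): [pp,p] = E_p/2 = 0, [pp,q] = F_p - E_q/2 = 0, [pq,p] = E_q/2 = 0, [pq,q] = G_p/2 = -10/9, [qq,p] = F_q - G_p/2 = 10/9, [qq,q] = G_q/2 = 0
Gamma^p_ij = (G*[ij,p] - F*[ij,q])/(EG - F^2), Gamma^q_ij = (E*[ij,q] - F*[ij,p])/(EG - F^2)
Gamma_ppp = 0, Gamma_ppq = 0, Gamma_pqq = 40/241, Gamma_qpp = 0, Gamma_qpq = -2/5, Gamma_qqq = 0
d^2p/dtau^2 = -(Gamma_ppp*(2)^2 + 2*Gamma_ppq*(2)*(1/8) + Gamma_pqq*(1/8)^2) = -5/1928
d^2q/dtau^2 = -(Gamma_qpp*(2)^2 + 2*Gamma_qpq*(2)*(1/8) + Gamma_qqq*(1/8)^2) = 1/5

Answer: Gamma_ppp = 0, Gamma_ppq = 0, Gamma_pqq = 40/241, Gamma_qpp = 0, Gamma_qpq = -2/5, Gamma_qqq = 0; accelerations (d^2p/dtau^2, d^2q/dtau^2) = (-5/1928, 1/5)


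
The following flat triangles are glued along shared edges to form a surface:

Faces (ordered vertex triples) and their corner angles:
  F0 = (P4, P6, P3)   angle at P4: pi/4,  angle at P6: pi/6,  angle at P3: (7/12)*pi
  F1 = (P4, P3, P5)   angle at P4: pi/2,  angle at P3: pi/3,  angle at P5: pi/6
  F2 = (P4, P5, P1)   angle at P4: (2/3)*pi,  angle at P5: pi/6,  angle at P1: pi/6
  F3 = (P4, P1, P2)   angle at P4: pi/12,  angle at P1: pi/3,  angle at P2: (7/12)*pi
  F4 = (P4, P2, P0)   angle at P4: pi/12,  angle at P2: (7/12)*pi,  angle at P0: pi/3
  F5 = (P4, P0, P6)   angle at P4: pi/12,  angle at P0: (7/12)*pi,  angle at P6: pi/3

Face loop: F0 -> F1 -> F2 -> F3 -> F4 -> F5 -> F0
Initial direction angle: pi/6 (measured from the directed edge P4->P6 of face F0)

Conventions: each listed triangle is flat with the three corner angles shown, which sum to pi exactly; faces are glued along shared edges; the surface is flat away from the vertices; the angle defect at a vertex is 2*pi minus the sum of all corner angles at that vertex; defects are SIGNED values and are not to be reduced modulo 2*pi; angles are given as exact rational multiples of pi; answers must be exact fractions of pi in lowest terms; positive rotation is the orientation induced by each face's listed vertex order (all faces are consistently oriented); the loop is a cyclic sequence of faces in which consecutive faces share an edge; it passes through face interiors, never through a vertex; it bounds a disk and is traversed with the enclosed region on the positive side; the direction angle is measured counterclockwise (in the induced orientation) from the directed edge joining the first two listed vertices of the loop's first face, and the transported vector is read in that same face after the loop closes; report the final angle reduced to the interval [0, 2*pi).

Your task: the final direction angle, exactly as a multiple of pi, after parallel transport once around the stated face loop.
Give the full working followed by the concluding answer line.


enclosed vertex P4: corner angles sum to (5/3)*pi, defect = 2*pi - (5/3)*pi = pi/3
summing the enclosed defects onto the initial angle, mod 2*pi in the induced orientation:
final angle = pi/6 + pi/3 = pi/2 (mod 2*pi)

Answer: final direction angle = pi/2


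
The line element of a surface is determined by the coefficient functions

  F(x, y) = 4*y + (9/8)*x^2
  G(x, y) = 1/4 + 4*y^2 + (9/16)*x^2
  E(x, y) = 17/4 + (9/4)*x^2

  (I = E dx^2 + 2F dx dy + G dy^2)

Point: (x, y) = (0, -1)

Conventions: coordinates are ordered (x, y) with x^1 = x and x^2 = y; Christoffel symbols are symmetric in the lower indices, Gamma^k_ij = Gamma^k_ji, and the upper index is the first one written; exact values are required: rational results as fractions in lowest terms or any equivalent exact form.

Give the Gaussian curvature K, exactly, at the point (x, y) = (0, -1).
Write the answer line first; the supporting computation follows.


Answer: K = -3/11

E = 17/4, F = -4, G = 17/4, EG - F^2 = 33/16 at the point
E_x = 0, E_y = 0, F_x = 0, F_y = 4, G_x = 0, G_y = -8
E_yy = 0, F_xy = 0, G_xx = 9/8
Apply the Brioschi formula K = (det M1 - det M2)/(EG - F^2)^2 over the derivative matrices of E, F, G.
M1 = [[-E_yy/2 + F_xy - G_xx/2, E_x/2, F_x - E_y/2], [F_y - G_x/2, E, F], [G_y/2, F, G]] = [[-9/16, 0, 0], [4, 17/4, -4], [-4, -4, 17/4]]; det M1 = -297/256
M2 = [[0, E_y/2, G_x/2], [E_y/2, E, F], [G_x/2, F, G]] = [[0, 0, 0], [0, 17/4, -4], [0, -4, 17/4]]; det M2 = 0
det M1 - det M2 = -297/256; K = -297/256 / (33/16)^2 = -3/11


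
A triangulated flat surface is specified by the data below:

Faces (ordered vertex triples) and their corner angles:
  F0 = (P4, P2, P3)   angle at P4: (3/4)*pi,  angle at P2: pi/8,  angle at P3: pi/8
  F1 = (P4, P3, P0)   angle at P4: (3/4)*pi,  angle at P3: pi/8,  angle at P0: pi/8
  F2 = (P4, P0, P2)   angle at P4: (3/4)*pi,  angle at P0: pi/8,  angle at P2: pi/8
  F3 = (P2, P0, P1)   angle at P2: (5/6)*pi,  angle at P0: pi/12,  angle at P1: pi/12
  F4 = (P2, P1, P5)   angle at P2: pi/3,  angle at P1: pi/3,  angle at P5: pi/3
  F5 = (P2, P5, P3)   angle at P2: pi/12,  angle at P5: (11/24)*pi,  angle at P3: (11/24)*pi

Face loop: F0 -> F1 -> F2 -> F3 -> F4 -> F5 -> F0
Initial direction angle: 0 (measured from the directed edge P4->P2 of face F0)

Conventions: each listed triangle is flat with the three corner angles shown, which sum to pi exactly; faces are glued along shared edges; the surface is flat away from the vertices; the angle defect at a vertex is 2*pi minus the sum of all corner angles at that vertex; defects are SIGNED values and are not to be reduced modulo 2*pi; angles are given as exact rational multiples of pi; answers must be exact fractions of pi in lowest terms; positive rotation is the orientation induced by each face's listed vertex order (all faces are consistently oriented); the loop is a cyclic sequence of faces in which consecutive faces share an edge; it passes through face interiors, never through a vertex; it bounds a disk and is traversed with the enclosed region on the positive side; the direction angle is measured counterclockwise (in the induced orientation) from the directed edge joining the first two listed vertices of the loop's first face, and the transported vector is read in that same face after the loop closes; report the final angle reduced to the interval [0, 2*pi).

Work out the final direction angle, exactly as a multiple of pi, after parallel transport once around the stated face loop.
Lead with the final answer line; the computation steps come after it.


Answer: final direction angle = pi/4

enclosed vertex P2: corner angles sum to (3/2)*pi, defect = 2*pi - (3/2)*pi = pi/2
enclosed vertex P4: corner angles sum to (9/4)*pi, defect = 2*pi - (9/4)*pi = -pi/4
summing the enclosed defects onto the initial angle, mod 2*pi in the induced orientation:
final angle = 0 + pi/4 = pi/4 (mod 2*pi)


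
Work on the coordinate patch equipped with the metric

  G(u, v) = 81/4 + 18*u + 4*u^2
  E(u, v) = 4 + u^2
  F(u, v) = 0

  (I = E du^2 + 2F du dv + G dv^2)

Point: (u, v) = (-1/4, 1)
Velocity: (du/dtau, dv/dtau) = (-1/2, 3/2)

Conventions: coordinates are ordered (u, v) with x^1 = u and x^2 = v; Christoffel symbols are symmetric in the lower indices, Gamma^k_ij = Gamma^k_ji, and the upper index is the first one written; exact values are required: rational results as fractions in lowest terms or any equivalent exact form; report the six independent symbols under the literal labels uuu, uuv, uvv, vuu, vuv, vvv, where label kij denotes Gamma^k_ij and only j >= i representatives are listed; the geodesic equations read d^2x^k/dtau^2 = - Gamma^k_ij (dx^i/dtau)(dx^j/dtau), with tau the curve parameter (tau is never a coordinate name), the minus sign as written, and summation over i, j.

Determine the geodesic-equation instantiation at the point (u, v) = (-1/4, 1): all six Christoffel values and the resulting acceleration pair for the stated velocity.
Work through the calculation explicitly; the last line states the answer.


E = 65/16, F = 0, G = 16 at the point
E_u = -1/2, E_v = 0, F_u = 0, F_v = 0, G_u = 16, G_v = 0
EG - F^2 = 65;  g^inv = (1/65) * [[16, 0], [0, 65/16]]
first-kind symbols [ij,l] = (1/2)(d_i g_jl + d_j g_il - d_l g_ij): [uu,u] = E_u/2 = -1/4, [uu,v] = F_u - E_v/2 = 0, [uv,u] = E_v/2 = 0, [uv,v] = G_u/2 = 8, [vv,u] = F_v - G_u/2 = -8, [vv,v] = G_v/2 = 0
Gamma^u_ij = (G*[ij,u] - F*[ij,v])/(EG - F^2), Gamma^v_ij = (E*[ij,v] - F*[ij,u])/(EG - F^2)
Gamma_uuu = -4/65, Gamma_uuv = 0, Gamma_uvv = -128/65, Gamma_vuu = 0, Gamma_vuv = 1/2, Gamma_vvv = 0
d^2u/dtau^2 = -(Gamma_uuu*(-1/2)^2 + 2*Gamma_uuv*(-1/2)*(3/2) + Gamma_uvv*(3/2)^2) = 289/65
d^2v/dtau^2 = -(Gamma_vuu*(-1/2)^2 + 2*Gamma_vuv*(-1/2)*(3/2) + Gamma_vvv*(3/2)^2) = 3/4

Answer: Gamma_uuu = -4/65, Gamma_uuv = 0, Gamma_uvv = -128/65, Gamma_vuu = 0, Gamma_vuv = 1/2, Gamma_vvv = 0; accelerations (d^2u/dtau^2, d^2v/dtau^2) = (289/65, 3/4)


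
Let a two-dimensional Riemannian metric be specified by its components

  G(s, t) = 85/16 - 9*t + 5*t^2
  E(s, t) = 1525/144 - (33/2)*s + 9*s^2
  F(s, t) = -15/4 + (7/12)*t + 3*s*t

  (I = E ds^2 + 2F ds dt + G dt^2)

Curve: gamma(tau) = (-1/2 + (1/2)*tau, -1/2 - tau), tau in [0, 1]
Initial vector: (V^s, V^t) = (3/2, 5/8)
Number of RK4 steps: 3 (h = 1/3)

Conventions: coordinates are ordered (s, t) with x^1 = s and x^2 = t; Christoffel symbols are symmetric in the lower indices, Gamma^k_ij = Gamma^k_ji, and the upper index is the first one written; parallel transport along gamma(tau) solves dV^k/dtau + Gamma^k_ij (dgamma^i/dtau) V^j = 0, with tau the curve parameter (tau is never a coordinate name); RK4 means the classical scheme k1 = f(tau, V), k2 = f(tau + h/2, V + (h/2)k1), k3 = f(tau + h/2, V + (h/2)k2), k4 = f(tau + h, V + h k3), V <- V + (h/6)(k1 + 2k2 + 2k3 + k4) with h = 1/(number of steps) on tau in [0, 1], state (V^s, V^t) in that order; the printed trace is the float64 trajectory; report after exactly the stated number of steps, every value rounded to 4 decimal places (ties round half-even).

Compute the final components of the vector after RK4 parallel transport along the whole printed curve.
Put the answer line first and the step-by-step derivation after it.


Answer: V^s = 2.1013, V^t = 0.5802

gamma'(tau) = (1/2, -1); f(tau, V)^k = -Gamma^k_ij(gamma(tau)) gamma'^i(tau) V^j; h = 1/3; intermediate values shown to 6 dp
curve data and Christoffel symbols at the stage parameters:
  tau = 0.000000: gamma = (-0.500000, -0.500000), gamma' = (0.500000, -1.000000); Gamma_sss = -0.656180, Gamma_sst = 0.000000, Gamma_stt = -0.149150, Gamma_tss = -0.330841, Gamma_tst = 0.000000, Gamma_ttt = -0.677148
  tau = 0.166667: gamma = (-0.416667, -0.666667), gamma' = (0.500000, -1.000000); Gamma_sss = -0.685408, Gamma_sst = 0.000000, Gamma_stt = -0.141587, Gamma_tss = -0.315164, Gamma_tst = 0.000000, Gamma_ttt = -0.613338
  tau = 0.333333: gamma = (-0.333333, -0.833333), gamma' = (0.500000, -1.000000); Gamma_sss = -0.718738, Gamma_sst = 0.000000, Gamma_stt = -0.136002, Gamma_tss = -0.303702, Gamma_tst = 0.000000, Gamma_ttt = -0.560615
  tau = 0.500000: gamma = (-0.250000, -1.000000), gamma' = (0.500000, -1.000000); Gamma_sss = -0.756635, Gamma_sst = 0.000000, Gamma_stt = -0.132030, Gamma_tss = -0.295729, Gamma_tst = 0.000000, Gamma_ttt = -0.516407
  tau = 0.666667: gamma = (-0.166667, -1.166667), gamma' = (0.500000, -1.000000); Gamma_sss = -0.799739, Gamma_sst = 0.000000, Gamma_stt = -0.129432, Gamma_tss = -0.290775, Gamma_tst = 0.000000, Gamma_ttt = -0.478878
  tau = 0.833333: gamma = (-0.083333, -1.333333), gamma' = (0.500000, -1.000000); Gamma_sss = -0.848897, Gamma_sst = 0.000000, Gamma_stt = -0.128059, Gamma_tss = -0.288559, Gamma_tst = 0.000000, Gamma_ttt = -0.446686
  tau = 1.000000: gamma = (0.000000, -1.500000), gamma' = (0.500000, -1.000000); Gamma_sss = -0.905207, Gamma_sst = 0.000000, Gamma_stt = -0.127832, Gamma_tss = -0.288951, Gamma_tst = 0.000000, Gamma_ttt = -0.418835
step 0: V^s = 1.5000, V^t = 0.6250
step 1: k1 = (0.398916, -0.175087), k2 = (0.452481, -0.118588), k3 = (0.454207, -0.122957), k4 = (0.514036, -0.076640); V <- V + (h/6)(k1 + 2k2 + 2k3 + k4): V^s = 1.6515, V^t = 0.5842
step 2: k1 = (0.514035, -0.076722), k2 = (0.581748, -0.038209), k3 = (0.585170, -0.039855), k4 = (0.664475, -0.004926); V <- V + (h/6)(k1 + 2k2 + 2k3 + k4): V^s = 1.8466, V^t = 0.5710
step 3: k1 = (0.664495, -0.004952), k2 = (0.757779, 0.027730), k3 = (0.763681, 0.027540), k4 = (0.876828, 0.060579); V <- V + (h/6)(k1 + 2k2 + 2k3 + k4): V^s = 2.1013, V^t = 0.5802


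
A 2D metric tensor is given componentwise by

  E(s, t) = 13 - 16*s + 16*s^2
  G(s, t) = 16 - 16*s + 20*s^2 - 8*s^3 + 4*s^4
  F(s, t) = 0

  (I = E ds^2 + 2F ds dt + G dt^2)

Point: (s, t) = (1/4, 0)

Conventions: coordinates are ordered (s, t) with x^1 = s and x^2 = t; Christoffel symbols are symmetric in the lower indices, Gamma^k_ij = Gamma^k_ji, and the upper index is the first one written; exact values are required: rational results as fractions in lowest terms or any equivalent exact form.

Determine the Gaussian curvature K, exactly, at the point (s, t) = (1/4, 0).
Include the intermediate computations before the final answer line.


E = 10, F = 0, G = 841/64, EG - F^2 = 4205/32 at the point
E_s = -8, E_t = 0, F_s = 0, F_t = 0, G_s = -29/4, G_t = 0
E_tt = 0, F_st = 0, G_ss = 31
Compute both Brioschi determinants and normalise by (EG - F^2)^2.
M1 = [[-E_tt/2 + F_st - G_ss/2, E_s/2, F_s - E_t/2], [F_t - G_s/2, E, F], [G_t/2, F, G]] = [[-31/2, -4, 0], [29/8, 10, 0], [0, 0, 841/64]]; det M1 = -236321/128
M2 = [[0, E_t/2, G_s/2], [E_t/2, E, F], [G_s/2, F, G]] = [[0, 0, -29/8], [0, 10, 0], [-29/8, 0, 841/64]]; det M2 = -4205/32
det M1 - det M2 = -219501/128; K = -219501/128 / (4205/32)^2 = -72/725

Answer: K = -72/725


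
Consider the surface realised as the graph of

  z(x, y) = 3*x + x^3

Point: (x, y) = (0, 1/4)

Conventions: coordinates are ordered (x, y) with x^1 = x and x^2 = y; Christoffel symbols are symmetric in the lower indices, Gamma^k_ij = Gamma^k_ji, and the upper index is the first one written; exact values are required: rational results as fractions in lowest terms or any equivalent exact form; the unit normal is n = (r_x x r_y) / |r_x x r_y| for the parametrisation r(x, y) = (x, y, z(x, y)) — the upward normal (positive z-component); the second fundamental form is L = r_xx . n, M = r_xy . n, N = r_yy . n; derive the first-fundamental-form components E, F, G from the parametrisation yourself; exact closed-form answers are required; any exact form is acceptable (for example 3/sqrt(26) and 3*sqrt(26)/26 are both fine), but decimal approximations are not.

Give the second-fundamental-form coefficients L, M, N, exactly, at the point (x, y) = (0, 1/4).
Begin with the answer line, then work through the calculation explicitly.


Answer: L = 0, M = 0, N = 0

z_x = 3, z_y = 0, z_xx = 0, z_xy = 0, z_yy = 0
E = 10, F = 0, G = 1; answer radicand W^2 = 10
unnormalised second-form numerators: l = 0, m = 0, n = 0; L = l/sqrt(10), and similarly M = m/sqrt(W^2), N = n/sqrt(W^2)


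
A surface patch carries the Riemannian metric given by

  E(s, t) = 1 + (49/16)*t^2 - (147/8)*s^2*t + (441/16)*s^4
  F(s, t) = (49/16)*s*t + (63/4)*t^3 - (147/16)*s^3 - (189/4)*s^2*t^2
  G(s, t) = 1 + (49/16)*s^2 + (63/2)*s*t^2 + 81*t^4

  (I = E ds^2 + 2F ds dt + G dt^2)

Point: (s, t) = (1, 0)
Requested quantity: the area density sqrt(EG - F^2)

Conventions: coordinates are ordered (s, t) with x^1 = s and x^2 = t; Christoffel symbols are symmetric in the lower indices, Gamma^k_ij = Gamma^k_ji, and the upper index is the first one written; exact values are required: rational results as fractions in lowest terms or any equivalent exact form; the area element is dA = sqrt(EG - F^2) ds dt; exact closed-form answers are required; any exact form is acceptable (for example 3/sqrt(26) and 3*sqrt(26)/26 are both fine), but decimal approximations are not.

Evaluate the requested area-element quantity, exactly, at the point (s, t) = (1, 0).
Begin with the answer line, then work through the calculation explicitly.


Answer: sqrt(EG - F^2) = sqrt(506)/4

E = 457/16, F = -147/16, G = 65/16; EG - F^2 = 253/8


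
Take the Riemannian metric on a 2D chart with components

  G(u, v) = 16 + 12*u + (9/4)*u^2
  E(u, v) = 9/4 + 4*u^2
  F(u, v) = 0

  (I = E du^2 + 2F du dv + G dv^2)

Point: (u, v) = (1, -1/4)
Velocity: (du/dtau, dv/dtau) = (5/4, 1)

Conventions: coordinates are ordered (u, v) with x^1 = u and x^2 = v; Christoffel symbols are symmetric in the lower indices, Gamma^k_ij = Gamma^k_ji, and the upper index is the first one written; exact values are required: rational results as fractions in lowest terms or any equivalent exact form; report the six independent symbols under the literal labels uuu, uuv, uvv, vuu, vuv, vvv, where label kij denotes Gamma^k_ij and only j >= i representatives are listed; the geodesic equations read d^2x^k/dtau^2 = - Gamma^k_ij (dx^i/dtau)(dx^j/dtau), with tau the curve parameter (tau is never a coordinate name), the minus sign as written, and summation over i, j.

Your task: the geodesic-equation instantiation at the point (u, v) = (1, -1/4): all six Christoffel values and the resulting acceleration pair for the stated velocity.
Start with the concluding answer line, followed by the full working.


Answer: Gamma_uuu = 16/25, Gamma_uuv = 0, Gamma_uvv = -33/25, Gamma_vuu = 0, Gamma_vuv = 3/11, Gamma_vvv = 0; accelerations (d^2u/dtau^2, d^2v/dtau^2) = (8/25, -15/22)

E = 25/4, F = 0, G = 121/4 at the point
E_u = 8, E_v = 0, F_u = 0, F_v = 0, G_u = 33/2, G_v = 0
EG - F^2 = 3025/16;  g^inv = (16/3025) * [[121/4, 0], [0, 25/4]]
first-kind symbols [ij,l] = (1/2)(d_i g_jl + d_j g_il - d_l g_ij): [uu,u] = E_u/2 = 4, [uu,v] = F_u - E_v/2 = 0, [uv,u] = E_v/2 = 0, [uv,v] = G_u/2 = 33/4, [vv,u] = F_v - G_u/2 = -33/4, [vv,v] = G_v/2 = 0
Gamma^u_ij = (G*[ij,u] - F*[ij,v])/(EG - F^2), Gamma^v_ij = (E*[ij,v] - F*[ij,u])/(EG - F^2)
Gamma_uuu = 16/25, Gamma_uuv = 0, Gamma_uvv = -33/25, Gamma_vuu = 0, Gamma_vuv = 3/11, Gamma_vvv = 0
d^2u/dtau^2 = -(Gamma_uuu*(5/4)^2 + 2*Gamma_uuv*(5/4)*(1) + Gamma_uvv*(1)^2) = 8/25
d^2v/dtau^2 = -(Gamma_vuu*(5/4)^2 + 2*Gamma_vuv*(5/4)*(1) + Gamma_vvv*(1)^2) = -15/22


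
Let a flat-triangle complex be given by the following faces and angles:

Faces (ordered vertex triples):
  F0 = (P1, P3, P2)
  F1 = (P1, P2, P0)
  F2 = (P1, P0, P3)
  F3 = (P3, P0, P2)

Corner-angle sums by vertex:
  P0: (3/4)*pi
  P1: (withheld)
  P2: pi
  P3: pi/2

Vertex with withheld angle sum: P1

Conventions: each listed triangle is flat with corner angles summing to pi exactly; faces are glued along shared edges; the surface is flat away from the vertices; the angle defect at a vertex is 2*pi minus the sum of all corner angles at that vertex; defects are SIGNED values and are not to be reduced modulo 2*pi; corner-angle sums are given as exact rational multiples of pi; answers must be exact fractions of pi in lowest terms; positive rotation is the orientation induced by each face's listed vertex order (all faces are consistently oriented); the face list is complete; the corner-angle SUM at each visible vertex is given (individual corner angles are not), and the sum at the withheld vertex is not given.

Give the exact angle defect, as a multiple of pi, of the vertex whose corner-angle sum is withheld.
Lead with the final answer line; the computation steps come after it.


Answer: defect(P1) = pi/4

V = 4, E = 6, F = 4; chi = V - E + F = 2
Gauss-Bonnet: total defect = 2*pi*chi = 4*pi; visible defects sum to (15/4)*pi


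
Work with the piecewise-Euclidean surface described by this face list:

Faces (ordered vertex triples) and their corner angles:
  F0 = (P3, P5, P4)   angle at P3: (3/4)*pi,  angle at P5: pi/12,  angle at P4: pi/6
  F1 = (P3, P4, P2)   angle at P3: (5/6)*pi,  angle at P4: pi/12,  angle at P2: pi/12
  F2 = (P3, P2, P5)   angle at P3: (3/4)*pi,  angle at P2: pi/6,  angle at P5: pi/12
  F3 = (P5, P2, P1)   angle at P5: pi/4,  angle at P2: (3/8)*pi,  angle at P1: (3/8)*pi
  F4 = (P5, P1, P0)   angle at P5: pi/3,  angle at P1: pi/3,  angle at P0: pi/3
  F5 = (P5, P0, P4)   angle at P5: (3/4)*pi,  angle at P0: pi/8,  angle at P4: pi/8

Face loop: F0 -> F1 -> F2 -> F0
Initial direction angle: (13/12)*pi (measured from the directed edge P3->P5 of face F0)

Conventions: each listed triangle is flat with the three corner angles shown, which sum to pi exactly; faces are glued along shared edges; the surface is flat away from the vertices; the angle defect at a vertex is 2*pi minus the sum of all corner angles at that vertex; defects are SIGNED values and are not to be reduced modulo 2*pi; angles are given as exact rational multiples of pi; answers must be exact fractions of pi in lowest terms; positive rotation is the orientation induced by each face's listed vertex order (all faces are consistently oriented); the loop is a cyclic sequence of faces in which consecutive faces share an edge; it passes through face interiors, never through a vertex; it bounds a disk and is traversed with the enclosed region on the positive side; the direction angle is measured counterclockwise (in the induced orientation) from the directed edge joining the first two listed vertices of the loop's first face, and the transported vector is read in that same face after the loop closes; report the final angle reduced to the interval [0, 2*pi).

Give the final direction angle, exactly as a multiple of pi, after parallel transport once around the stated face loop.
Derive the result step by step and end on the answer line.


enclosed vertex P3: corner angles sum to (7/3)*pi, defect = 2*pi - (7/3)*pi = -pi/3
the rotation equals the total enclosed defect, so the final angle is initial + defects (mod 2*pi)
final angle = (13/12)*pi - pi/3 = (3/4)*pi (mod 2*pi)

Answer: final direction angle = (3/4)*pi


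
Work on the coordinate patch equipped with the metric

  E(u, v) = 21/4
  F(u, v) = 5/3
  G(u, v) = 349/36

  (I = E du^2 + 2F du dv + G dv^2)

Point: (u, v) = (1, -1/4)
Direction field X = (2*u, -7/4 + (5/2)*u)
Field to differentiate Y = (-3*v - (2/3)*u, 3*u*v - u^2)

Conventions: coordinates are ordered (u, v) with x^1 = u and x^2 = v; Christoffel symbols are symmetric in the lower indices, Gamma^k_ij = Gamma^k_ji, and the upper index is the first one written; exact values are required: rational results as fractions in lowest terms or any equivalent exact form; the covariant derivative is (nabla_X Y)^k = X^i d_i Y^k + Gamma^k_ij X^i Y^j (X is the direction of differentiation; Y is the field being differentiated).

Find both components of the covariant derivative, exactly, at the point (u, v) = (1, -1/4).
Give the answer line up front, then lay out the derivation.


Answer: (nabla_X Y)^u = -43/12, (nabla_X Y)^v = -13/4

E = 21/4, F = 5/3, G = 349/36 at the point
E_u = 0, E_v = 0, F_u = 0, F_v = 0, G_u = 0, G_v = 0
EG - F^2 = 6929/144;  g^inv = (144/6929) * [[349/36, -5/3], [-5/3, 21/4]]
first-kind symbols [ij,l] = (1/2)(d_i g_jl + d_j g_il - d_l g_ij): [uu,u] = E_u/2 = 0, [uu,v] = F_u - E_v/2 = 0, [uv,u] = E_v/2 = 0, [uv,v] = G_u/2 = 0, [vv,u] = F_v - G_u/2 = 0, [vv,v] = G_v/2 = 0
Gamma^u_ij = (G*[ij,u] - F*[ij,v])/(EG - F^2), Gamma^v_ij = (E*[ij,v] - F*[ij,u])/(EG - F^2)
Gamma_uuu = 0, Gamma_uuv = 0, Gamma_uvv = 0, Gamma_vuu = 0, Gamma_vuv = 0, Gamma_vvv = 0
X = (2, 3/4), Y = (1/12, -7/4) at the point


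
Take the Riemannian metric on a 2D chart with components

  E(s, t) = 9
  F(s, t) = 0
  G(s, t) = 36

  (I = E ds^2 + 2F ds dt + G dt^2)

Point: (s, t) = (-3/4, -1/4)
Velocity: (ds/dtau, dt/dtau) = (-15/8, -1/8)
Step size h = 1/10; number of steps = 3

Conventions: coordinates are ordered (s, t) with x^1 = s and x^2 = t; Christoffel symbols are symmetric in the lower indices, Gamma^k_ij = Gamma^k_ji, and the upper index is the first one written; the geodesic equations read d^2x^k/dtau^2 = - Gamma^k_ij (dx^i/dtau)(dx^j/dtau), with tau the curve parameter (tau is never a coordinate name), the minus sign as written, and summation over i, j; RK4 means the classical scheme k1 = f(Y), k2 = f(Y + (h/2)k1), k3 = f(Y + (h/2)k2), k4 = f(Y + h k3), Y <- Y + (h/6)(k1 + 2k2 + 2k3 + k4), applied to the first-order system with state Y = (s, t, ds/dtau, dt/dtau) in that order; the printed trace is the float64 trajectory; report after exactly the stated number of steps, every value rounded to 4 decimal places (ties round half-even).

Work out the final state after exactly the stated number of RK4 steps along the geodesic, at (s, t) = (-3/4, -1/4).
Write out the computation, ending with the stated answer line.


f(Y) = (ds/dtau, dt/dtau, -Gamma^s_ij Y'^i Y'^j, -Gamma^t_ij Y'^i Y'^j) with the Gammas evaluated at the stage position; h = 0.100000; intermediate values shown to 6 dp
step 0: s = -0.7500, t = -0.2500, ds/dtau = -1.8750, dt/dtau = -0.1250
step 1:
  k1: at (s, t) = (-0.750000, -0.250000), (ds/dtau, dt/dtau) = (-1.875000, -0.125000); Gamma_sss = 0.000000, Gamma_sst = 0.000000, Gamma_stt = 0.000000, Gamma_tss = 0.000000, Gamma_tst = 0.000000, Gamma_ttt = 0.000000; k1 = (-1.875000, -0.125000, 0.000000, 0.000000)
  k2: at (s, t) = (-0.843750, -0.256250), (ds/dtau, dt/dtau) = (-1.875000, -0.125000); Gamma_sss = 0.000000, Gamma_sst = 0.000000, Gamma_stt = 0.000000, Gamma_tss = 0.000000, Gamma_tst = 0.000000, Gamma_ttt = 0.000000; k2 = (-1.875000, -0.125000, 0.000000, 0.000000)
  k3: at (s, t) = (-0.843750, -0.256250), (ds/dtau, dt/dtau) = (-1.875000, -0.125000); Gamma_sss = 0.000000, Gamma_sst = 0.000000, Gamma_stt = 0.000000, Gamma_tss = 0.000000, Gamma_tst = 0.000000, Gamma_ttt = 0.000000; k3 = (-1.875000, -0.125000, 0.000000, 0.000000)
  k4: at (s, t) = (-0.937500, -0.262500), (ds/dtau, dt/dtau) = (-1.875000, -0.125000); Gamma_sss = 0.000000, Gamma_sst = 0.000000, Gamma_stt = 0.000000, Gamma_tss = 0.000000, Gamma_tst = 0.000000, Gamma_ttt = 0.000000; k4 = (-1.875000, -0.125000, 0.000000, 0.000000)
  Y <- Y + (h/6)(k1 + 2k2 + 2k3 + k4): s = -0.9375, t = -0.2625, ds/dtau = -1.8750, dt/dtau = -0.1250
step 2:
  k1: at (s, t) = (-0.937500, -0.262500), (ds/dtau, dt/dtau) = (-1.875000, -0.125000); Gamma_sss = 0.000000, Gamma_sst = 0.000000, Gamma_stt = 0.000000, Gamma_tss = 0.000000, Gamma_tst = 0.000000, Gamma_ttt = 0.000000; k1 = (-1.875000, -0.125000, 0.000000, 0.000000)
  k2: at (s, t) = (-1.031250, -0.268750), (ds/dtau, dt/dtau) = (-1.875000, -0.125000); Gamma_sss = 0.000000, Gamma_sst = 0.000000, Gamma_stt = 0.000000, Gamma_tss = 0.000000, Gamma_tst = 0.000000, Gamma_ttt = 0.000000; k2 = (-1.875000, -0.125000, 0.000000, 0.000000)
  k3: at (s, t) = (-1.031250, -0.268750), (ds/dtau, dt/dtau) = (-1.875000, -0.125000); Gamma_sss = 0.000000, Gamma_sst = 0.000000, Gamma_stt = 0.000000, Gamma_tss = 0.000000, Gamma_tst = 0.000000, Gamma_ttt = 0.000000; k3 = (-1.875000, -0.125000, 0.000000, 0.000000)
  k4: at (s, t) = (-1.125000, -0.275000), (ds/dtau, dt/dtau) = (-1.875000, -0.125000); Gamma_sss = 0.000000, Gamma_sst = 0.000000, Gamma_stt = 0.000000, Gamma_tss = 0.000000, Gamma_tst = 0.000000, Gamma_ttt = 0.000000; k4 = (-1.875000, -0.125000, 0.000000, 0.000000)
  Y <- Y + (h/6)(k1 + 2k2 + 2k3 + k4): s = -1.1250, t = -0.2750, ds/dtau = -1.8750, dt/dtau = -0.1250
step 3:
  k1: at (s, t) = (-1.125000, -0.275000), (ds/dtau, dt/dtau) = (-1.875000, -0.125000); Gamma_sss = 0.000000, Gamma_sst = 0.000000, Gamma_stt = 0.000000, Gamma_tss = 0.000000, Gamma_tst = 0.000000, Gamma_ttt = 0.000000; k1 = (-1.875000, -0.125000, 0.000000, 0.000000)
  k2: at (s, t) = (-1.218750, -0.281250), (ds/dtau, dt/dtau) = (-1.875000, -0.125000); Gamma_sss = 0.000000, Gamma_sst = 0.000000, Gamma_stt = 0.000000, Gamma_tss = 0.000000, Gamma_tst = 0.000000, Gamma_ttt = 0.000000; k2 = (-1.875000, -0.125000, 0.000000, 0.000000)
  k3: at (s, t) = (-1.218750, -0.281250), (ds/dtau, dt/dtau) = (-1.875000, -0.125000); Gamma_sss = 0.000000, Gamma_sst = 0.000000, Gamma_stt = 0.000000, Gamma_tss = 0.000000, Gamma_tst = 0.000000, Gamma_ttt = 0.000000; k3 = (-1.875000, -0.125000, 0.000000, 0.000000)
  k4: at (s, t) = (-1.312500, -0.287500), (ds/dtau, dt/dtau) = (-1.875000, -0.125000); Gamma_sss = 0.000000, Gamma_sst = 0.000000, Gamma_stt = 0.000000, Gamma_tss = 0.000000, Gamma_tst = 0.000000, Gamma_ttt = 0.000000; k4 = (-1.875000, -0.125000, 0.000000, 0.000000)
  Y <- Y + (h/6)(k1 + 2k2 + 2k3 + k4): s = -1.3125, t = -0.2875, ds/dtau = -1.8750, dt/dtau = -0.1250

Answer: s = -1.3125, t = -0.2875, ds/dtau = -1.8750, dt/dtau = -0.1250


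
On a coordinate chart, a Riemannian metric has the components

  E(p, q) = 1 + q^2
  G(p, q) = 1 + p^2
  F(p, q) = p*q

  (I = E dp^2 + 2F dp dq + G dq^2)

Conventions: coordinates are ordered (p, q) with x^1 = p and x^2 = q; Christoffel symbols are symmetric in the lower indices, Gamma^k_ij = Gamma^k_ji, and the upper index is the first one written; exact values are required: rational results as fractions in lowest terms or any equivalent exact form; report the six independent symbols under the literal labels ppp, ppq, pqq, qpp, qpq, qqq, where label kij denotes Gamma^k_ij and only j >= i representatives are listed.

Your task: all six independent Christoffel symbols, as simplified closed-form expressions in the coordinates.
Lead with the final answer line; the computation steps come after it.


Answer: Gamma_ppp = 0, Gamma_ppq = q/(p^2 + q^2 + 1), Gamma_pqq = 0, Gamma_qpp = 0, Gamma_qpq = p/(p^2 + q^2 + 1), Gamma_qqq = 0

E = 1 + q^2; F = p*q; G = 1 + p^2
Gamma^k_ij = (1/2) g^{kl} (d_i g_jl + d_j g_il - d_l g_ij), with g^inv = (1/(EG-F^2)) [[G, -F], [-F, E]]
first partials: E_p = 0, E_q = 2*q, F_p = q, F_q = p, G_p = 2*p, G_q = 0
D = EG - F^2 = 1 + q^2 + p^2
expanded: Gamma^p_pp = (G E_p - 2F F_p + F E_q)/(2D), Gamma^p_pq = (G E_q - F G_p)/(2D), Gamma^p_qq = (2G F_q - G G_p - F G_q)/(2D), Gamma^q_pp = (2E F_p - E E_q - F E_p)/(2D), Gamma^q_pq = (E G_p - F E_q)/(2D), Gamma^q_qq = (E G_q - 2F F_q + F G_p)/(2D); substitute and cancel common factors


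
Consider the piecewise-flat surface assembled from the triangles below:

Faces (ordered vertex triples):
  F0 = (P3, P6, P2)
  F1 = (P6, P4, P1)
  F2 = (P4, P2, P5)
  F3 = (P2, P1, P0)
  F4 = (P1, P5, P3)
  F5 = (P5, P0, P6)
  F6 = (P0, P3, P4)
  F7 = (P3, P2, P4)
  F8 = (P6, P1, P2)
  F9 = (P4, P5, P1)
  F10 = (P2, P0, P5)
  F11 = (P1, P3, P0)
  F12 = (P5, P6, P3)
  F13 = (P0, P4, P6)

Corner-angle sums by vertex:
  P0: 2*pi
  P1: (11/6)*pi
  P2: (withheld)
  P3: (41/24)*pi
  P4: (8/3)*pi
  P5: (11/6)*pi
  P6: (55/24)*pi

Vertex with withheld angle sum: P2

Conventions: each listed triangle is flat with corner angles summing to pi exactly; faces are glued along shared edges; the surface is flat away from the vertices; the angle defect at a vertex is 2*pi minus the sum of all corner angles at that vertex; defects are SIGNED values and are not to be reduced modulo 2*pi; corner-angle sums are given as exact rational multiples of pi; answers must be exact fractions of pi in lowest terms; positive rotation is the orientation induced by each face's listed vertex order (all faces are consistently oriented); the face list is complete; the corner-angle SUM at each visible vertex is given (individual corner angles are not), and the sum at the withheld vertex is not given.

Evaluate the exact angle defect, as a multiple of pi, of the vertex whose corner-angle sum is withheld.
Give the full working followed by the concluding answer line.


V = 7, E = 21, F = 14; chi = V - E + F = 0
Gauss-Bonnet: total defect = 2*pi*chi = 0; visible defects sum to -pi/3

Answer: defect(P2) = pi/3
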